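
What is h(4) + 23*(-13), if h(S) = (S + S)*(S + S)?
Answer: -235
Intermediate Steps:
h(S) = 4*S² (h(S) = (2*S)*(2*S) = 4*S²)
h(4) + 23*(-13) = 4*4² + 23*(-13) = 4*16 - 299 = 64 - 299 = -235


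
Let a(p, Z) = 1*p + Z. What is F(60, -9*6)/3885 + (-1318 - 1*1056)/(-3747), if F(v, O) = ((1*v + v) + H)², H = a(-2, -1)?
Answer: 20171891/4852365 ≈ 4.1571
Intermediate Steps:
a(p, Z) = Z + p (a(p, Z) = p + Z = Z + p)
H = -3 (H = -1 - 2 = -3)
F(v, O) = (-3 + 2*v)² (F(v, O) = ((1*v + v) - 3)² = ((v + v) - 3)² = (2*v - 3)² = (-3 + 2*v)²)
F(60, -9*6)/3885 + (-1318 - 1*1056)/(-3747) = (-3 + 2*60)²/3885 + (-1318 - 1*1056)/(-3747) = (-3 + 120)²*(1/3885) + (-1318 - 1056)*(-1/3747) = 117²*(1/3885) - 2374*(-1/3747) = 13689*(1/3885) + 2374/3747 = 4563/1295 + 2374/3747 = 20171891/4852365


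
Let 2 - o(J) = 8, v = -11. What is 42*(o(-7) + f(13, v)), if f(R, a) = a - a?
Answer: -252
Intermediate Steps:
f(R, a) = 0
o(J) = -6 (o(J) = 2 - 1*8 = 2 - 8 = -6)
42*(o(-7) + f(13, v)) = 42*(-6 + 0) = 42*(-6) = -252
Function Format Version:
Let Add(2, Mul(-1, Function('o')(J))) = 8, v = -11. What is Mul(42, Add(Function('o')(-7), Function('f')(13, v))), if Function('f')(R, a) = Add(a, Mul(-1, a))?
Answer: -252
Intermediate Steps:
Function('f')(R, a) = 0
Function('o')(J) = -6 (Function('o')(J) = Add(2, Mul(-1, 8)) = Add(2, -8) = -6)
Mul(42, Add(Function('o')(-7), Function('f')(13, v))) = Mul(42, Add(-6, 0)) = Mul(42, -6) = -252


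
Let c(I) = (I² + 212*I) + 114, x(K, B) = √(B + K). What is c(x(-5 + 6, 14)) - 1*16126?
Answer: -15997 + 212*√15 ≈ -15176.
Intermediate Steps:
c(I) = 114 + I² + 212*I
c(x(-5 + 6, 14)) - 1*16126 = (114 + (√(14 + (-5 + 6)))² + 212*√(14 + (-5 + 6))) - 1*16126 = (114 + (√(14 + 1))² + 212*√(14 + 1)) - 16126 = (114 + (√15)² + 212*√15) - 16126 = (114 + 15 + 212*√15) - 16126 = (129 + 212*√15) - 16126 = -15997 + 212*√15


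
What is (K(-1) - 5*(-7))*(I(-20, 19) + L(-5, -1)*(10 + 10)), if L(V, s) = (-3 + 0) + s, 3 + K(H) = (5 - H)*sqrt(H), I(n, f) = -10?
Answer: -2880 - 540*I ≈ -2880.0 - 540.0*I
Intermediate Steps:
K(H) = -3 + sqrt(H)*(5 - H) (K(H) = -3 + (5 - H)*sqrt(H) = -3 + sqrt(H)*(5 - H))
L(V, s) = -3 + s
(K(-1) - 5*(-7))*(I(-20, 19) + L(-5, -1)*(10 + 10)) = ((-3 - (-1)**(3/2) + 5*sqrt(-1)) - 5*(-7))*(-10 + (-3 - 1)*(10 + 10)) = ((-3 - (-1)*I + 5*I) + 35)*(-10 - 4*20) = ((-3 + I + 5*I) + 35)*(-10 - 80) = ((-3 + 6*I) + 35)*(-90) = (32 + 6*I)*(-90) = -2880 - 540*I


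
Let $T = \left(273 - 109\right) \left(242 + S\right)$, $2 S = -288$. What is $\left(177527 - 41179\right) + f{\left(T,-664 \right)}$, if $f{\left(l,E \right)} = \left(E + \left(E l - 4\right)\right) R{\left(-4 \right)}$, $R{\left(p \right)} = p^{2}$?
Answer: $-170623268$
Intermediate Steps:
$S = -144$ ($S = \frac{1}{2} \left(-288\right) = -144$)
$T = 16072$ ($T = \left(273 - 109\right) \left(242 - 144\right) = 164 \cdot 98 = 16072$)
$f{\left(l,E \right)} = -64 + 16 E + 16 E l$ ($f{\left(l,E \right)} = \left(E + \left(E l - 4\right)\right) \left(-4\right)^{2} = \left(E + \left(-4 + E l\right)\right) 16 = \left(-4 + E + E l\right) 16 = -64 + 16 E + 16 E l$)
$\left(177527 - 41179\right) + f{\left(T,-664 \right)} = \left(177527 - 41179\right) + \left(-64 + 16 \left(-664\right) + 16 \left(-664\right) 16072\right) = 136348 - 170759616 = -170623268$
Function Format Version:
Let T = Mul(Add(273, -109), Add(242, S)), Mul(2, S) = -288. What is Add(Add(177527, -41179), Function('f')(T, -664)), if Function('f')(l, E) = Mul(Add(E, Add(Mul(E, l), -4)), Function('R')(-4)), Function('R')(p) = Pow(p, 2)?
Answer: -170623268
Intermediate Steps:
S = -144 (S = Mul(Rational(1, 2), -288) = -144)
T = 16072 (T = Mul(Add(273, -109), Add(242, -144)) = Mul(164, 98) = 16072)
Function('f')(l, E) = Add(-64, Mul(16, E), Mul(16, E, l)) (Function('f')(l, E) = Mul(Add(E, Add(Mul(E, l), -4)), Pow(-4, 2)) = Mul(Add(E, Add(-4, Mul(E, l))), 16) = Mul(Add(-4, E, Mul(E, l)), 16) = Add(-64, Mul(16, E), Mul(16, E, l)))
Add(Add(177527, -41179), Function('f')(T, -664)) = Add(Add(177527, -41179), Add(-64, Mul(16, -664), Mul(16, -664, 16072))) = Add(136348, Add(-64, -10624, -170748928)) = Add(136348, -170759616) = -170623268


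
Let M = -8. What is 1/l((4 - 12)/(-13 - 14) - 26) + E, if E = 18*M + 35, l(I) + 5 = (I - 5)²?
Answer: -74511235/683596 ≈ -109.00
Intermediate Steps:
l(I) = -5 + (-5 + I)² (l(I) = -5 + (I - 5)² = -5 + (-5 + I)²)
E = -109 (E = 18*(-8) + 35 = -144 + 35 = -109)
1/l((4 - 12)/(-13 - 14) - 26) + E = 1/(-5 + (-5 + ((4 - 12)/(-13 - 14) - 26))²) - 109 = 1/(-5 + (-5 + (-8/(-27) - 26))²) - 109 = 1/(-5 + (-5 + (-8*(-1/27) - 26))²) - 109 = 1/(-5 + (-5 + (8/27 - 26))²) - 109 = 1/(-5 + (-5 - 694/27)²) - 109 = 1/(-5 + (-829/27)²) - 109 = 1/(-5 + 687241/729) - 109 = 1/(683596/729) - 109 = 729/683596 - 109 = -74511235/683596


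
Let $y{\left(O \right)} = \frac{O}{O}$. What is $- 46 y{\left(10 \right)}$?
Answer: $-46$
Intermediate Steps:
$y{\left(O \right)} = 1$
$- 46 y{\left(10 \right)} = \left(-46\right) 1 = -46$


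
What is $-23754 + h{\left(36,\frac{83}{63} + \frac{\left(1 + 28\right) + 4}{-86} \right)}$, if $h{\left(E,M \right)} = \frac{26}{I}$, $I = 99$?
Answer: $- \frac{2351620}{99} \approx -23754.0$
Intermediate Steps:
$h{\left(E,M \right)} = \frac{26}{99}$
$-23754 + h{\left(36,\frac{83}{63} + \frac{\left(1 + 28\right) + 4}{-86} \right)} = -23754 + \frac{26}{99} = - \frac{2351620}{99}$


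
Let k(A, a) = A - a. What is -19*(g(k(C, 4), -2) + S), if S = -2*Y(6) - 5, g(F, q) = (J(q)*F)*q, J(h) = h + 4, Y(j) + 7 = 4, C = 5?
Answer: 57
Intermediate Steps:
Y(j) = -3 (Y(j) = -7 + 4 = -3)
J(h) = 4 + h
g(F, q) = F*q*(4 + q) (g(F, q) = ((4 + q)*F)*q = (F*(4 + q))*q = F*q*(4 + q))
S = 1 (S = -2*(-3) - 5 = 6 - 5 = 1)
-19*(g(k(C, 4), -2) + S) = -19*((5 - 1*4)*(-2)*(4 - 2) + 1) = -19*((5 - 4)*(-2)*2 + 1) = -19*(1*(-2)*2 + 1) = -19*(-4 + 1) = -19*(-3) = 57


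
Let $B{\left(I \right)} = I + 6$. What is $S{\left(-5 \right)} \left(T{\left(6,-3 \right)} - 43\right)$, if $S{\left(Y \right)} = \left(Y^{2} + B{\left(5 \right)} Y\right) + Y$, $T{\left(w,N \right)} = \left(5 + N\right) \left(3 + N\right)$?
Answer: $1505$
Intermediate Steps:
$B{\left(I \right)} = 6 + I$
$T{\left(w,N \right)} = \left(3 + N\right) \left(5 + N\right)$
$S{\left(Y \right)} = Y^{2} + 12 Y$ ($S{\left(Y \right)} = \left(Y^{2} + \left(6 + 5\right) Y\right) + Y = \left(Y^{2} + 11 Y\right) + Y = Y^{2} + 12 Y$)
$S{\left(-5 \right)} \left(T{\left(6,-3 \right)} - 43\right) = - 5 \left(12 - 5\right) \left(\left(15 + \left(-3\right)^{2} + 8 \left(-3\right)\right) - 43\right) = \left(-5\right) 7 \left(\left(15 + 9 - 24\right) - 43\right) = - 35 \left(0 - 43\right) = \left(-35\right) \left(-43\right) = 1505$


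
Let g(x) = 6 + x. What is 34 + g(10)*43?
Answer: 722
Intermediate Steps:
34 + g(10)*43 = 34 + (6 + 10)*43 = 34 + 16*43 = 34 + 688 = 722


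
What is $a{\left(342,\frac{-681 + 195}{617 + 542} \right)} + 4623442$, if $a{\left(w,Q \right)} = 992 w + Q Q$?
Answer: $\frac{6666308914582}{1343281} \approx 4.9627 \cdot 10^{6}$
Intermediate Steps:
$a{\left(w,Q \right)} = Q^{2} + 992 w$ ($a{\left(w,Q \right)} = 992 w + Q^{2} = Q^{2} + 992 w$)
$a{\left(342,\frac{-681 + 195}{617 + 542} \right)} + 4623442 = \left(\left(\frac{-681 + 195}{617 + 542}\right)^{2} + 992 \cdot 342\right) + 4623442 = \left(\left(- \frac{486}{1159}\right)^{2} + 339264\right) + 4623442 = \left(\frac{236196}{1343281} + 339264\right) + 4623442 = \frac{455727121380}{1343281} + 4623442 = \frac{6666308914582}{1343281}$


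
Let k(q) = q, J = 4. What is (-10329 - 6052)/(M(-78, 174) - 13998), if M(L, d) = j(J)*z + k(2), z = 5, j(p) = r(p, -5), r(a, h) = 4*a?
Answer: 16381/13916 ≈ 1.1771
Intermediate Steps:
j(p) = 4*p
M(L, d) = 82 (M(L, d) = (4*4)*5 + 2 = 16*5 + 2 = 80 + 2 = 82)
(-10329 - 6052)/(M(-78, 174) - 13998) = (-10329 - 6052)/(82 - 13998) = -16381/(-13916) = -16381*(-1/13916) = 16381/13916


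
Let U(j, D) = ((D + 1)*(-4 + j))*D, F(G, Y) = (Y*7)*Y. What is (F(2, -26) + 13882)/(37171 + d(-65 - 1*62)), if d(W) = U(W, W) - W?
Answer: -9307/1029482 ≈ -0.0090405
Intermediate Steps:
F(G, Y) = 7*Y² (F(G, Y) = (7*Y)*Y = 7*Y²)
U(j, D) = D*(1 + D)*(-4 + j) (U(j, D) = ((1 + D)*(-4 + j))*D = D*(1 + D)*(-4 + j))
d(W) = -W + W*(-4 + W² - 3*W) (d(W) = W*(-4 + W - 4*W + W*W) - W = W*(-4 + W - 4*W + W²) - W = W*(-4 + W² - 3*W) - W = -W + W*(-4 + W² - 3*W))
(F(2, -26) + 13882)/(37171 + d(-65 - 1*62)) = (7*(-26)² + 13882)/(37171 + (-65 - 1*62)*(-5 + (-65 - 1*62)² - 3*(-65 - 1*62))) = (7*676 + 13882)/(37171 + (-65 - 62)*(-5 + (-65 - 62)² - 3*(-65 - 62))) = (4732 + 13882)/(37171 - 127*(-5 + (-127)² - 3*(-127))) = 18614/(37171 - 127*(-5 + 16129 + 381)) = 18614/(37171 - 127*16505) = 18614/(37171 - 2096135) = 18614/(-2058964) = 18614*(-1/2058964) = -9307/1029482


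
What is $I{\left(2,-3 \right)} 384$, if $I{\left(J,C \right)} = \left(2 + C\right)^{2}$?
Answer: $384$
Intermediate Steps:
$I{\left(2,-3 \right)} 384 = \left(2 - 3\right)^{2} \cdot 384 = \left(-1\right)^{2} \cdot 384 = 1 \cdot 384 = 384$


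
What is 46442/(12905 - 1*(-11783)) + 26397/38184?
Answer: 12630367/4909826 ≈ 2.5725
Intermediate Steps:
46442/(12905 - 1*(-11783)) + 26397/38184 = 46442/(12905 + 11783) + 26397*(1/38184) = 46442/24688 + 8799/12728 = 46442*(1/24688) + 8799/12728 = 23221/12344 + 8799/12728 = 12630367/4909826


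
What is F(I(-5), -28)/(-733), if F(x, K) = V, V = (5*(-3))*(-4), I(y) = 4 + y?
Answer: -60/733 ≈ -0.081855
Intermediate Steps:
V = 60 (V = -15*(-4) = 60)
F(x, K) = 60
F(I(-5), -28)/(-733) = 60/(-733) = 60*(-1/733) = -60/733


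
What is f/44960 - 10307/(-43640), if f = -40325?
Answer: -32409507/49051360 ≈ -0.66073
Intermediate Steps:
f/44960 - 10307/(-43640) = -40325/44960 - 10307/(-43640) = -40325*1/44960 - 10307*(-1/43640) = -8065/8992 + 10307/43640 = -32409507/49051360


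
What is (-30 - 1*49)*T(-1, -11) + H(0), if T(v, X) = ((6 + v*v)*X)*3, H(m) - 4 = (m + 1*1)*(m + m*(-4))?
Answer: 18253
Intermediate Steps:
H(m) = 4 - 3*m*(1 + m) (H(m) = 4 + (m + 1*1)*(m + m*(-4)) = 4 + (m + 1)*(m - 4*m) = 4 + (1 + m)*(-3*m) = 4 - 3*m*(1 + m))
T(v, X) = 3*X*(6 + v²) (T(v, X) = ((6 + v²)*X)*3 = (X*(6 + v²))*3 = 3*X*(6 + v²))
(-30 - 1*49)*T(-1, -11) + H(0) = (-30 - 1*49)*(3*(-11)*(6 + (-1)²)) + (4 - 3*0 - 3*0²) = (-30 - 49)*(3*(-11)*(6 + 1)) + (4 + 0 - 3*0) = -237*(-11)*7 + (4 + 0 + 0) = -79*(-231) + 4 = 18249 + 4 = 18253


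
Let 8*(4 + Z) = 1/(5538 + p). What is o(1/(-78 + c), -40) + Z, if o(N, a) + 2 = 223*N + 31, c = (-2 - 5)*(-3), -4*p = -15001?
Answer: 89315869/4235442 ≈ 21.088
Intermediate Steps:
p = 15001/4 (p = -¼*(-15001) = 15001/4 ≈ 3750.3)
c = 21 (c = -7*(-3) = 21)
o(N, a) = 29 + 223*N (o(N, a) = -2 + (223*N + 31) = -2 + (31 + 223*N) = 29 + 223*N)
Z = -297223/74306 (Z = -4 + 1/(8*(5538 + 15001/4)) = -4 + 1/(8*(37153/4)) = -4 + (⅛)*(4/37153) = -4 + 1/74306 = -297223/74306 ≈ -4.0000)
o(1/(-78 + c), -40) + Z = (29 + 223/(-78 + 21)) - 297223/74306 = (29 + 223/(-57)) - 297223/74306 = (29 + 223*(-1/57)) - 297223/74306 = (29 - 223/57) - 297223/74306 = 1430/57 - 297223/74306 = 89315869/4235442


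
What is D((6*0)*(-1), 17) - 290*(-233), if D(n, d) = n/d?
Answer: 67570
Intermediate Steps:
D((6*0)*(-1), 17) - 290*(-233) = ((6*0)*(-1))/17 - 290*(-233) = (0*(-1))*(1/17) + 67570 = 0*(1/17) + 67570 = 0 + 67570 = 67570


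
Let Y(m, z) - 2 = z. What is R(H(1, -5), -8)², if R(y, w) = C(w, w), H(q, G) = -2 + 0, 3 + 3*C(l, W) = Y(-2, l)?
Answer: 9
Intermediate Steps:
Y(m, z) = 2 + z
C(l, W) = -⅓ + l/3 (C(l, W) = -1 + (2 + l)/3 = -1 + (⅔ + l/3) = -⅓ + l/3)
H(q, G) = -2
R(y, w) = -⅓ + w/3
R(H(1, -5), -8)² = (-⅓ + (⅓)*(-8))² = (-⅓ - 8/3)² = (-3)² = 9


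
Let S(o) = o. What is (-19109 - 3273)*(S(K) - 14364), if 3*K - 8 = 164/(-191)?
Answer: 184186133456/573 ≈ 3.2144e+8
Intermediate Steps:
K = 1364/573 (K = 8/3 + (164/(-191))/3 = 8/3 + (164*(-1/191))/3 = 8/3 + (1/3)*(-164/191) = 8/3 - 164/573 = 1364/573 ≈ 2.3805)
(-19109 - 3273)*(S(K) - 14364) = (-19109 - 3273)*(1364/573 - 14364) = -22382*(-8229208/573) = 184186133456/573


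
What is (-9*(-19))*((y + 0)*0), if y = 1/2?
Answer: 0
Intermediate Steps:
y = ½ ≈ 0.50000
(-9*(-19))*((y + 0)*0) = (-9*(-19))*((½ + 0)*0) = 171*((½)*0) = 171*0 = 0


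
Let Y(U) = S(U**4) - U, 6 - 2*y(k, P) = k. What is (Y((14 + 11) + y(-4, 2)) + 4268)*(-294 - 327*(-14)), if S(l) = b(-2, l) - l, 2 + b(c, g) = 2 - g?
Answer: -6921924408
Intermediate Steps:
b(c, g) = -g (b(c, g) = -2 + (2 - g) = -g)
y(k, P) = 3 - k/2
S(l) = -2*l (S(l) = -l - l = -2*l)
Y(U) = -U - 2*U**4 (Y(U) = -2*U**4 - U = -U - 2*U**4)
(Y((14 + 11) + y(-4, 2)) + 4268)*(-294 - 327*(-14)) = ((-((14 + 11) + (3 - 1/2*(-4))) - 2*((14 + 11) + (3 - 1/2*(-4)))**4) + 4268)*(-294 - 327*(-14)) = ((-(25 + (3 + 2)) - 2*(25 + (3 + 2))**4) + 4268)*(-294 + 4578) = ((-(25 + 5) - 2*(25 + 5)**4) + 4268)*4284 = ((-1*30 - 2*30**4) + 4268)*4284 = ((-30 - 2*810000) + 4268)*4284 = ((-30 - 1620000) + 4268)*4284 = (-1620030 + 4268)*4284 = -1615762*4284 = -6921924408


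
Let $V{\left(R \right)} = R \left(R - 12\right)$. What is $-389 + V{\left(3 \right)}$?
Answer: $-416$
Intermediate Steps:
$V{\left(R \right)} = R \left(-12 + R\right)$
$-389 + V{\left(3 \right)} = -389 + 3 \left(-12 + 3\right) = -389 + 3 \left(-9\right) = -389 - 27 = -416$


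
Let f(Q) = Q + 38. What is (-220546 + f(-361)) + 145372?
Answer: -75497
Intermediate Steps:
f(Q) = 38 + Q
(-220546 + f(-361)) + 145372 = (-220546 + (38 - 361)) + 145372 = (-220546 - 323) + 145372 = -220869 + 145372 = -75497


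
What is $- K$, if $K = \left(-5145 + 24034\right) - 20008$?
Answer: $1119$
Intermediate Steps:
$K = -1119$ ($K = 18889 - 20008 = -1119$)
$- K = \left(-1\right) \left(-1119\right) = 1119$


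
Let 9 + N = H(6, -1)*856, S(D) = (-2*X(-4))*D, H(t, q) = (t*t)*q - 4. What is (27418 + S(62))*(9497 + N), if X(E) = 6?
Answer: -660234848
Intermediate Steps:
H(t, q) = -4 + q*t² (H(t, q) = t²*q - 4 = q*t² - 4 = -4 + q*t²)
S(D) = -12*D (S(D) = (-2*6)*D = -12*D)
N = -34249 (N = -9 + (-4 - 1*6²)*856 = -9 + (-4 - 1*36)*856 = -9 + (-4 - 36)*856 = -9 - 40*856 = -9 - 34240 = -34249)
(27418 + S(62))*(9497 + N) = (27418 - 12*62)*(9497 - 34249) = (27418 - 744)*(-24752) = 26674*(-24752) = -660234848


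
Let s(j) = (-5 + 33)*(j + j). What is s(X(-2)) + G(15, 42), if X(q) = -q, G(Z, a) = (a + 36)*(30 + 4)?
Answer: 2764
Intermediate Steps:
G(Z, a) = 1224 + 34*a (G(Z, a) = (36 + a)*34 = 1224 + 34*a)
s(j) = 56*j (s(j) = 28*(2*j) = 56*j)
s(X(-2)) + G(15, 42) = 56*(-1*(-2)) + (1224 + 34*42) = 56*2 + (1224 + 1428) = 112 + 2652 = 2764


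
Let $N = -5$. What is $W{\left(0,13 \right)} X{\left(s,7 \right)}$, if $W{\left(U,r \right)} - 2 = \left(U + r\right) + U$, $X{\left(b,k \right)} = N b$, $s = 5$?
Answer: $-375$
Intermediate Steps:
$X{\left(b,k \right)} = - 5 b$
$W{\left(U,r \right)} = 2 + r + 2 U$ ($W{\left(U,r \right)} = 2 + \left(\left(U + r\right) + U\right) = 2 + \left(r + 2 U\right) = 2 + r + 2 U$)
$W{\left(0,13 \right)} X{\left(s,7 \right)} = \left(2 + 13 + 2 \cdot 0\right) \left(\left(-5\right) 5\right) = \left(2 + 13 + 0\right) \left(-25\right) = 15 \left(-25\right) = -375$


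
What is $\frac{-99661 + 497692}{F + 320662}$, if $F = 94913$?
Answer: $\frac{132677}{138525} \approx 0.95778$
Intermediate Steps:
$\frac{-99661 + 497692}{F + 320662} = \frac{-99661 + 497692}{94913 + 320662} = \frac{398031}{415575} = 398031 \cdot \frac{1}{415575} = \frac{132677}{138525}$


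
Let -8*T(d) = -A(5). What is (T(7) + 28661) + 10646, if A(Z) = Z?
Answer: 314461/8 ≈ 39308.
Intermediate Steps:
T(d) = 5/8 (T(d) = -(-1)*5/8 = -⅛*(-5) = 5/8)
(T(7) + 28661) + 10646 = (5/8 + 28661) + 10646 = 229293/8 + 10646 = 314461/8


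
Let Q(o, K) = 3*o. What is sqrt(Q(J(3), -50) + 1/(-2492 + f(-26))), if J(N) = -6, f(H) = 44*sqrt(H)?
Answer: sqrt((44857 - 792*I*sqrt(26))/(-623 + 11*I*sqrt(26)))/2 ≈ 4.2234e-6 - 4.2427*I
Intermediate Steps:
sqrt(Q(J(3), -50) + 1/(-2492 + f(-26))) = sqrt(3*(-6) + 1/(-2492 + 44*sqrt(-26))) = sqrt(-18 + 1/(-2492 + 44*(I*sqrt(26)))) = sqrt(-18 + 1/(-2492 + 44*I*sqrt(26)))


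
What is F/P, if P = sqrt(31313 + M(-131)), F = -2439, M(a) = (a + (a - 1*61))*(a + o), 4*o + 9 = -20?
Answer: -4878*sqrt(303871)/303871 ≈ -8.8491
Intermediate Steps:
o = -29/4 (o = -9/4 + (1/4)*(-20) = -9/4 - 5 = -29/4 ≈ -7.2500)
M(a) = (-61 + 2*a)*(-29/4 + a) (M(a) = (a + (a - 1*61))*(a - 29/4) = (a + (a - 61))*(-29/4 + a) = (a + (-61 + a))*(-29/4 + a) = (-61 + 2*a)*(-29/4 + a))
P = sqrt(303871)/2 (P = sqrt(31313 + (1769/4 + 2*(-131)**2 - 151/2*(-131))) = sqrt(31313 + (1769/4 + 2*17161 + 19781/2)) = sqrt(31313 + (1769/4 + 34322 + 19781/2)) = sqrt(31313 + 178619/4) = sqrt(303871/4) = sqrt(303871)/2 ≈ 275.62)
F/P = -2439*2*sqrt(303871)/303871 = -4878*sqrt(303871)/303871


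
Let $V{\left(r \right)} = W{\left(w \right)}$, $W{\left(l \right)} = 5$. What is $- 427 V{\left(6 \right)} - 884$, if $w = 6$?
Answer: $-3019$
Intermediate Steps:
$V{\left(r \right)} = 5$
$- 427 V{\left(6 \right)} - 884 = \left(-427\right) 5 - 884 = -2135 - 884 = -3019$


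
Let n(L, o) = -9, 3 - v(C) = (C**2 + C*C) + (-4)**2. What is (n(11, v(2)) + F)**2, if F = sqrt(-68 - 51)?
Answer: (9 - I*sqrt(119))**2 ≈ -38.0 - 196.36*I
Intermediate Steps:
v(C) = -13 - 2*C**2 (v(C) = 3 - ((C**2 + C*C) + (-4)**2) = 3 - ((C**2 + C**2) + 16) = 3 - (2*C**2 + 16) = 3 - (16 + 2*C**2) = 3 + (-16 - 2*C**2) = -13 - 2*C**2)
F = I*sqrt(119) (F = sqrt(-119) = I*sqrt(119) ≈ 10.909*I)
(n(11, v(2)) + F)**2 = (-9 + I*sqrt(119))**2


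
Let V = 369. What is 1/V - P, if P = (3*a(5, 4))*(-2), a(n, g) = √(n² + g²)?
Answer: 1/369 + 6*√41 ≈ 38.421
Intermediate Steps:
a(n, g) = √(g² + n²)
P = -6*√41 (P = (3*√(4² + 5²))*(-2) = (3*√(16 + 25))*(-2) = (3*√41)*(-2) = -6*√41 ≈ -38.419)
1/V - P = 1/369 - (-6)*√41 = 1/369 + 6*√41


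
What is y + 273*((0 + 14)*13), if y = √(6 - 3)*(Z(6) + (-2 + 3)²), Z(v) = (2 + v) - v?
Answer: 49686 + 3*√3 ≈ 49691.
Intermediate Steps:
Z(v) = 2
y = 3*√3 (y = √(6 - 3)*(2 + (-2 + 3)²) = √3*(2 + 1²) = √3*(2 + 1) = √3*3 = 3*√3 ≈ 5.1962)
y + 273*((0 + 14)*13) = 3*√3 + 273*((0 + 14)*13) = 3*√3 + 273*(14*13) = 3*√3 + 273*182 = 3*√3 + 49686 = 49686 + 3*√3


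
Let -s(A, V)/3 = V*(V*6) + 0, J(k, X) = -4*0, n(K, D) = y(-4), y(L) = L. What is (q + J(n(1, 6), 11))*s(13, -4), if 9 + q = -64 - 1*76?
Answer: 42912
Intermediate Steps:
n(K, D) = -4
J(k, X) = 0
q = -149 (q = -9 + (-64 - 1*76) = -9 + (-64 - 76) = -9 - 140 = -149)
s(A, V) = -18*V² (s(A, V) = -3*(V*(V*6) + 0) = -3*(V*(6*V) + 0) = -3*(6*V² + 0) = -18*V²)
(q + J(n(1, 6), 11))*s(13, -4) = (-149 + 0)*(-18*(-4)²) = -(-2682)*16 = -149*(-288) = 42912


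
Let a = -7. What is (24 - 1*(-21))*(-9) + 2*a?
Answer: -419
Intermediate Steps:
(24 - 1*(-21))*(-9) + 2*a = (24 - 1*(-21))*(-9) + 2*(-7) = (24 + 21)*(-9) - 14 = 45*(-9) - 14 = -405 - 14 = -419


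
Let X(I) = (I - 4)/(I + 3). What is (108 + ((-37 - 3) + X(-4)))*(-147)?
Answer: -11172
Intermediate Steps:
X(I) = (-4 + I)/(3 + I)
(108 + ((-37 - 3) + X(-4)))*(-147) = (108 + ((-37 - 3) + (-4 - 4)/(3 - 4)))*(-147) = (108 + (-40 - 8/(-1)))*(-147) = (108 + (-40 - 1*(-8)))*(-147) = (108 + (-40 + 8))*(-147) = (108 - 32)*(-147) = 76*(-147) = -11172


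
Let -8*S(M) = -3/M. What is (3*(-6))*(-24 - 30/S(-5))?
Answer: -6768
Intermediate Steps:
S(M) = 3/(8*M) (S(M) = -(-3)/(8*M) = 3/(8*M))
(3*(-6))*(-24 - 30/S(-5)) = (3*(-6))*(-24 - 30/((3/8)/(-5))) = -18*(-24 - 30/((3/8)*(-1/5))) = -18*(-24 - 30/(-3/40)) = -18*(-24 - 30*(-40/3)) = -18*(-24 + 400) = -18*376 = -6768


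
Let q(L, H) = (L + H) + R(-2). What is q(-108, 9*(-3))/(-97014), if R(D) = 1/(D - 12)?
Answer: 1891/1358196 ≈ 0.0013923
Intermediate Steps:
R(D) = 1/(-12 + D)
q(L, H) = -1/14 + H + L (q(L, H) = (L + H) + 1/(-12 - 2) = (H + L) + 1/(-14) = (H + L) - 1/14 = -1/14 + H + L)
q(-108, 9*(-3))/(-97014) = (-1/14 + 9*(-3) - 108)/(-97014) = (-1/14 - 27 - 108)*(-1/97014) = -1891/14*(-1/97014) = 1891/1358196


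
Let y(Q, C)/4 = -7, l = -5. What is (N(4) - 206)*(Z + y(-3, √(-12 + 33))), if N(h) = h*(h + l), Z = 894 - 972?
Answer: 22260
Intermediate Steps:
y(Q, C) = -28 (y(Q, C) = 4*(-7) = -28)
Z = -78
N(h) = h*(-5 + h) (N(h) = h*(h - 5) = h*(-5 + h))
(N(4) - 206)*(Z + y(-3, √(-12 + 33))) = (4*(-5 + 4) - 206)*(-78 - 28) = (4*(-1) - 206)*(-106) = (-4 - 206)*(-106) = -210*(-106) = 22260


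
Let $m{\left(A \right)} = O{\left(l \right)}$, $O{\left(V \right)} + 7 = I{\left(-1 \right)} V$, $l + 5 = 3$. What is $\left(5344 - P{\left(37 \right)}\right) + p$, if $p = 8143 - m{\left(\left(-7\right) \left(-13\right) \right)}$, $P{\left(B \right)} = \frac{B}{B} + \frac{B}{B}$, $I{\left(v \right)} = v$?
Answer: $13490$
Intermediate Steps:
$l = -2$ ($l = -5 + 3 = -2$)
$P{\left(B \right)} = 2$ ($P{\left(B \right)} = 1 + 1 = 2$)
$O{\left(V \right)} = -7 - V$
$m{\left(A \right)} = -5$ ($m{\left(A \right)} = -7 - -2 = -7 + 2 = -5$)
$p = 8148$ ($p = 8143 - -5 = 8143 + 5 = 8148$)
$\left(5344 - P{\left(37 \right)}\right) + p = \left(5344 - 2\right) + 8148 = 5342 + 8148 = 13490$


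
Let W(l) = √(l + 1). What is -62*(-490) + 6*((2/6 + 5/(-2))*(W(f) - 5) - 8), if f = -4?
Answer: 30397 - 13*I*√3 ≈ 30397.0 - 22.517*I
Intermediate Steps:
W(l) = √(1 + l)
-62*(-490) + 6*((2/6 + 5/(-2))*(W(f) - 5) - 8) = -62*(-490) + 6*((2/6 + 5/(-2))*(√(1 - 4) - 5) - 8) = 30380 + 6*((2*(⅙) + 5*(-½))*(√(-3) - 5) - 8) = 30380 + 6*((⅓ - 5/2)*(I*√3 - 5) - 8) = 30380 + 6*(-13*(-5 + I*√3)/6 - 8) = 30380 + 6*((65/6 - 13*I*√3/6) - 8) = 30380 + 6*(17/6 - 13*I*√3/6) = 30380 + (17 - 13*I*√3) = 30397 - 13*I*√3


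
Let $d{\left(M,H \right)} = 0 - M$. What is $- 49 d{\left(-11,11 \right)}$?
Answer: $-539$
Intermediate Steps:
$d{\left(M,H \right)} = - M$
$- 49 d{\left(-11,11 \right)} = - 49 \left(\left(-1\right) \left(-11\right)\right) = \left(-49\right) 11 = -539$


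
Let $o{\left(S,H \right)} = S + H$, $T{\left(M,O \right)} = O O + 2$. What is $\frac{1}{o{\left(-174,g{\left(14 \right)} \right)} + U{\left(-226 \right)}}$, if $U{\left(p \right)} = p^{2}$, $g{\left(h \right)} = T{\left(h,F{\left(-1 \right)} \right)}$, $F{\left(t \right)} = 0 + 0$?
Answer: $\frac{1}{50904} \approx 1.9645 \cdot 10^{-5}$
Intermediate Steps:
$F{\left(t \right)} = 0$
$T{\left(M,O \right)} = 2 + O^{2}$ ($T{\left(M,O \right)} = O^{2} + 2 = 2 + O^{2}$)
$g{\left(h \right)} = 2$ ($g{\left(h \right)} = 2 + 0^{2} = 2 + 0 = 2$)
$o{\left(S,H \right)} = H + S$
$\frac{1}{o{\left(-174,g{\left(14 \right)} \right)} + U{\left(-226 \right)}} = \frac{1}{\left(2 - 174\right) + \left(-226\right)^{2}} = \frac{1}{-172 + 51076} = \frac{1}{50904}$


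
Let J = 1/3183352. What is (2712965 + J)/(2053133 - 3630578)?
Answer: -2878774186227/1673854231880 ≈ -1.7198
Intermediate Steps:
J = 1/3183352 ≈ 3.1413e-7
(2712965 + J)/(2053133 - 3630578) = (2712965 + 1/3183352)/(2053133 - 3630578) = (8636322558681/3183352)/(-1577445) = (8636322558681/3183352)*(-1/1577445) = -2878774186227/1673854231880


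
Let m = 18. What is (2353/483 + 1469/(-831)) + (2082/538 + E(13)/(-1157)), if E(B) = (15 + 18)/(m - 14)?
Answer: 386789687155/55520232404 ≈ 6.9666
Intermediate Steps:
E(B) = 33/4 (E(B) = (15 + 18)/(18 - 14) = 33/4)
(2353/483 + 1469/(-831)) + (2082/538 + E(13)/(-1157)) = (2353/483 + 1469/(-831)) + (2082/538 + (33/4)/(-1157)) = (2353*(1/483) + 1469*(-1/831)) + (2082*(1/538) + (33/4)*(-1/1157)) = (2353/483 - 1469/831) + (1041/269 - 33/4628) = 138424/44597 + 4808871/1244932 = 386789687155/55520232404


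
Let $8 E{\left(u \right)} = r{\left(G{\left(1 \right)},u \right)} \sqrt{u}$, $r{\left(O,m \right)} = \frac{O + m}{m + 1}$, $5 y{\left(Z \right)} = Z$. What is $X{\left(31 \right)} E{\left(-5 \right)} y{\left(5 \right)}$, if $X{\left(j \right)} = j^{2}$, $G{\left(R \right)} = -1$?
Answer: $\frac{2883 i \sqrt{5}}{16} \approx 402.91 i$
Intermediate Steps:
$y{\left(Z \right)} = \frac{Z}{5}$
$r{\left(O,m \right)} = \frac{O + m}{1 + m}$
$E{\left(u \right)} = \frac{\sqrt{u} \left(-1 + u\right)}{8 \left(1 + u\right)}$ ($E{\left(u \right)} = \frac{\frac{-1 + u}{1 + u} \sqrt{u}}{8} = \frac{\sqrt{u} \frac{1}{1 + u} \left(-1 + u\right)}{8} = \frac{\sqrt{u} \left(-1 + u\right)}{8 \left(1 + u\right)}$)
$X{\left(31 \right)} E{\left(-5 \right)} y{\left(5 \right)} = 31^{2} \frac{\sqrt{-5} \left(-1 - 5\right)}{8 \left(1 - 5\right)} \frac{1}{5} \cdot 5 = 961 \cdot \frac{1}{8} i \sqrt{5} \frac{1}{-4} \left(-6\right) 1 = 961 \cdot \frac{1}{8} i \sqrt{5} \left(- \frac{1}{4}\right) \left(-6\right) 1 = 961 \frac{3 i \sqrt{5}}{16} \cdot 1 = 961 \frac{3 i \sqrt{5}}{16} = \frac{2883 i \sqrt{5}}{16}$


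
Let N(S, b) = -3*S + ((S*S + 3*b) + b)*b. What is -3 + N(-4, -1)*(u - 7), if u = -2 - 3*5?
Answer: -3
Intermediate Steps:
u = -17 (u = -2 - 15 = -17)
N(S, b) = -3*S + b*(S² + 4*b) (N(S, b) = -3*S + ((S² + 3*b) + b)*b = -3*S + (S² + 4*b)*b = -3*S + b*(S² + 4*b))
-3 + N(-4, -1)*(u - 7) = -3 + (-3*(-4) + 4*(-1)² - 1*(-4)²)*(-17 - 7) = -3 + (12 + 4*1 - 1*16)*(-24) = -3 + (12 + 4 - 16)*(-24) = -3 + 0*(-24) = -3 + 0 = -3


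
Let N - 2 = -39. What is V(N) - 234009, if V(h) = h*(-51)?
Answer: -232122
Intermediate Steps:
N = -37 (N = 2 - 39 = -37)
V(h) = -51*h
V(N) - 234009 = -51*(-37) - 234009 = 1887 - 234009 = -232122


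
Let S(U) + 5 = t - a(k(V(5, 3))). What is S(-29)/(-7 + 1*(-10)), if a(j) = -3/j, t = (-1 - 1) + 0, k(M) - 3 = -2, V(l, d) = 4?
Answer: 4/17 ≈ 0.23529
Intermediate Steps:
k(M) = 1 (k(M) = 3 - 2 = 1)
t = -2 (t = -2 + 0 = -2)
S(U) = -4 (S(U) = -5 + (-2 - (-3)/1) = -5 + (-2 - (-3)) = -5 + (-2 - 1*(-3)) = -5 + (-2 + 3) = -5 + 1 = -4)
S(-29)/(-7 + 1*(-10)) = -4/(-7 + 1*(-10)) = -4/(-7 - 10) = -4/(-17) = -4*(-1/17) = 4/17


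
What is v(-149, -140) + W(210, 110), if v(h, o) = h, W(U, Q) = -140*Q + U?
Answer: -15339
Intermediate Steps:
W(U, Q) = U - 140*Q
v(-149, -140) + W(210, 110) = -149 + (210 - 140*110) = -149 + (210 - 15400) = -149 - 15190 = -15339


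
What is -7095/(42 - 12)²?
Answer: -473/60 ≈ -7.8833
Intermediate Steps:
-7095/(42 - 12)² = -7095/(30²) = -7095/900 = -7095*1/900 = -473/60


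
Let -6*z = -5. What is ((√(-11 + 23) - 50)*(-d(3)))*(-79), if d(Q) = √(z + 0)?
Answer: 79*√30*(-25 + √3)/3 ≈ -3356.0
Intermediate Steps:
z = ⅚ (z = -⅙*(-5) = ⅚ ≈ 0.83333)
d(Q) = √30/6 (d(Q) = √(⅚ + 0) = √(⅚) = √30/6)
((√(-11 + 23) - 50)*(-d(3)))*(-79) = ((√(-11 + 23) - 50)*(-√30/6))*(-79) = ((√12 - 50)*(-√30/6))*(-79) = ((2*√3 - 50)*(-√30/6))*(-79) = ((-50 + 2*√3)*(-√30/6))*(-79) = -√30*(-50 + 2*√3)/6*(-79) = 79*√30*(-50 + 2*√3)/6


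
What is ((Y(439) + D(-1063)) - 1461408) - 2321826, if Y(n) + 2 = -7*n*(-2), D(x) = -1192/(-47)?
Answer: -177522038/47 ≈ -3.7771e+6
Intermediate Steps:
D(x) = 1192/47 (D(x) = -1192*(-1/47) = 1192/47)
Y(n) = -2 + 14*n (Y(n) = -2 - 7*n*(-2) = -2 + 14*n)
((Y(439) + D(-1063)) - 1461408) - 2321826 = (((-2 + 14*439) + 1192/47) - 1461408) - 2321826 = (((-2 + 6146) + 1192/47) - 1461408) - 2321826 = ((6144 + 1192/47) - 1461408) - 2321826 = (289960/47 - 1461408) - 2321826 = -68396216/47 - 2321826 = -177522038/47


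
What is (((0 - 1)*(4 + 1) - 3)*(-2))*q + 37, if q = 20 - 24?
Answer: -27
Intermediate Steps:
q = -4
(((0 - 1)*(4 + 1) - 3)*(-2))*q + 37 = (((0 - 1)*(4 + 1) - 3)*(-2))*(-4) + 37 = ((-1*5 - 3)*(-2))*(-4) + 37 = ((-5 - 3)*(-2))*(-4) + 37 = -8*(-2)*(-4) + 37 = 16*(-4) + 37 = -64 + 37 = -27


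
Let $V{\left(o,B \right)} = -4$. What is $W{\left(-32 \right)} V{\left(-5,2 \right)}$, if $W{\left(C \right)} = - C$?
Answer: $-128$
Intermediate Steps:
$W{\left(-32 \right)} V{\left(-5,2 \right)} = \left(-1\right) \left(-32\right) \left(-4\right) = 32 \left(-4\right) = -128$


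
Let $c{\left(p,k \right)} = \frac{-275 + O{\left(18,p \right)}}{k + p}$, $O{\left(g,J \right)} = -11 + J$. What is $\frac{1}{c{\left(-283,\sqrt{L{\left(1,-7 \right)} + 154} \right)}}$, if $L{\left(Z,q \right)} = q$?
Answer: $\frac{283}{569} - \frac{7 \sqrt{3}}{569} \approx 0.47606$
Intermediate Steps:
$c{\left(p,k \right)} = \frac{-286 + p}{k + p}$ ($c{\left(p,k \right)} = \frac{-275 + \left(-11 + p\right)}{k + p} = \frac{-286 + p}{k + p}$)
$\frac{1}{c{\left(-283,\sqrt{L{\left(1,-7 \right)} + 154} \right)}} = \frac{1}{\frac{1}{\sqrt{-7 + 154} - 283} \left(-286 - 283\right)} = \frac{1}{\frac{1}{\sqrt{147} - 283} \left(-569\right)} = \frac{1}{\frac{1}{7 \sqrt{3} - 283} \left(-569\right)} = \frac{1}{\frac{1}{-283 + 7 \sqrt{3}} \left(-569\right)} = \frac{1}{\left(-569\right) \frac{1}{-283 + 7 \sqrt{3}}} = \frac{283}{569} - \frac{7 \sqrt{3}}{569}$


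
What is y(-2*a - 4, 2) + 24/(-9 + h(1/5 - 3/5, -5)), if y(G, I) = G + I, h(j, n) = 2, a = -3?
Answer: 4/7 ≈ 0.57143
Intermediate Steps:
y(-2*a - 4, 2) + 24/(-9 + h(1/5 - 3/5, -5)) = ((-2*(-3) - 4) + 2) + 24/(-9 + 2) = ((6 - 4) + 2) + 24/(-7) = (2 + 2) - ⅐*24 = 4 - 24/7 = 4/7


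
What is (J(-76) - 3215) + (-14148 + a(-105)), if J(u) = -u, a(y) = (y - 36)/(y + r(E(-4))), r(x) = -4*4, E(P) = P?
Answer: -2091586/121 ≈ -17286.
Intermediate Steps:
r(x) = -16
a(y) = (-36 + y)/(-16 + y) (a(y) = (y - 36)/(y - 16) = (-36 + y)/(-16 + y))
(J(-76) - 3215) + (-14148 + a(-105)) = (-1*(-76) - 3215) + (-14148 + (-36 - 105)/(-16 - 105)) = (76 - 3215) + (-14148 - 141/(-121)) = -3139 + (-14148 - 1/121*(-141)) = -3139 + (-14148 + 141/121) = -3139 - 1711767/121 = -2091586/121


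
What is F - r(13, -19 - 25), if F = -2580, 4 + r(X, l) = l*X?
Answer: -2004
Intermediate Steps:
r(X, l) = -4 + X*l (r(X, l) = -4 + l*X = -4 + X*l)
F - r(13, -19 - 25) = -2580 - (-4 + 13*(-19 - 25)) = -2580 - (-4 + 13*(-44)) = -2580 - (-4 - 572) = -2580 - 1*(-576) = -2580 + 576 = -2004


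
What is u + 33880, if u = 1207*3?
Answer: 37501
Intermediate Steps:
u = 3621
u + 33880 = 3621 + 33880 = 37501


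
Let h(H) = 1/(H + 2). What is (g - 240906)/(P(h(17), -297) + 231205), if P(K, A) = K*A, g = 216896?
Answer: -32585/313757 ≈ -0.10385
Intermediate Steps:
h(H) = 1/(2 + H)
P(K, A) = A*K
(g - 240906)/(P(h(17), -297) + 231205) = (216896 - 240906)/(-297/(2 + 17) + 231205) = -24010/(-297/19 + 231205) = -24010/4392598/19 = -24010*19/4392598 = -32585/313757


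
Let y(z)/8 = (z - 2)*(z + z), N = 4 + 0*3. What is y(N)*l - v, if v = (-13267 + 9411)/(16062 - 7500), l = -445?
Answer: -243843832/4281 ≈ -56960.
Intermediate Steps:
N = 4 (N = 4 + 0 = 4)
y(z) = 16*z*(-2 + z) (y(z) = 8*((z - 2)*(z + z)) = 8*((-2 + z)*(2*z)) = 8*(2*z*(-2 + z)) = 16*z*(-2 + z))
v = -1928/4281 (v = -3856/8562 = -3856*1/8562 = -1928/4281 ≈ -0.45036)
y(N)*l - v = (16*4*(-2 + 4))*(-445) - 1*(-1928/4281) = (16*4*2)*(-445) + 1928/4281 = 128*(-445) + 1928/4281 = -56960 + 1928/4281 = -243843832/4281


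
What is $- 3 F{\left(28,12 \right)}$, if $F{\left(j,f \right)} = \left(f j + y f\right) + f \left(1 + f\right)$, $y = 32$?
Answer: $-2628$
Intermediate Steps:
$F{\left(j,f \right)} = 32 f + f j + f \left(1 + f\right)$ ($F{\left(j,f \right)} = \left(f j + 32 f\right) + f \left(1 + f\right) = \left(32 f + f j\right) + f \left(1 + f\right) = 32 f + f j + f \left(1 + f\right)$)
$- 3 F{\left(28,12 \right)} = - 3 \cdot 12 \left(33 + 12 + 28\right) = - 3 \cdot 12 \cdot 73 = \left(-3\right) 876 = -2628$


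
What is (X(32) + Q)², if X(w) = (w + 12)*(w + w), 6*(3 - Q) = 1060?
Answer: 62837329/9 ≈ 6.9819e+6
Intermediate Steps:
Q = -521/3 (Q = 3 - ⅙*1060 = 3 - 530/3 = -521/3 ≈ -173.67)
X(w) = 2*w*(12 + w) (X(w) = (12 + w)*(2*w) = 2*w*(12 + w))
(X(32) + Q)² = (2*32*(12 + 32) - 521/3)² = (2*32*44 - 521/3)² = (2816 - 521/3)² = (7927/3)² = 62837329/9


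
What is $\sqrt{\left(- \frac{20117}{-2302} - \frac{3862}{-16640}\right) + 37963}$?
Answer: $\frac{\sqrt{54410218073329430}}{1197040} \approx 194.86$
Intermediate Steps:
$\sqrt{\left(- \frac{20117}{-2302} - \frac{3862}{-16640}\right) + 37963} = \sqrt{\left(\left(-20117\right) \left(- \frac{1}{2302}\right) - - \frac{1931}{8320}\right) + 37963} = \sqrt{\left(\frac{20117}{2302} + \frac{1931}{8320}\right) + 37963} = \sqrt{\frac{85909301}{9576320} + 37963} = \sqrt{\frac{363631745461}{9576320}} = \frac{\sqrt{54410218073329430}}{1197040}$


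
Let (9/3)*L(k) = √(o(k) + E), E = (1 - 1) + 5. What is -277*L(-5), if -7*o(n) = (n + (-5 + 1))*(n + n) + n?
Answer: -1385*I*√14/21 ≈ -246.77*I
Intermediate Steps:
E = 5 (E = 0 + 5 = 5)
o(n) = -n/7 - 2*n*(-4 + n)/7 (o(n) = -((n + (-5 + 1))*(n + n) + n)/7 = -((n - 4)*(2*n) + n)/7 = -((-4 + n)*(2*n) + n)/7 = -(2*n*(-4 + n) + n)/7 = -(n + 2*n*(-4 + n))/7 = -n/7 - 2*n*(-4 + n)/7)
L(k) = √(5 + k*(7 - 2*k)/7)/3 (L(k) = √(k*(7 - 2*k)/7 + 5)/3 = √(5 + k*(7 - 2*k)/7)/3)
-277*L(-5) = -277*√7*√(35 - 1*(-5)*(-7 + 2*(-5)))/21 = -277*√7*√(35 - 1*(-5)*(-7 - 10))/21 = -277*√7*√(35 - 1*(-5)*(-17))/21 = -277*√7*√(35 - 85)/21 = -277*√7*√(-50)/21 = -277*√7*5*I*√2/21 = -1385*I*√14/21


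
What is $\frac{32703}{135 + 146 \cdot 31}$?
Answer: $\frac{32703}{4661} \approx 7.0163$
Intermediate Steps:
$\frac{32703}{135 + 146 \cdot 31} = \frac{32703}{135 + 4526} = \frac{32703}{4661}$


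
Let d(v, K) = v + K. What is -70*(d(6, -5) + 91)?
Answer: -6440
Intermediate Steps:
d(v, K) = K + v
-70*(d(6, -5) + 91) = -70*((-5 + 6) + 91) = -70*(1 + 91) = -70*92 = -6440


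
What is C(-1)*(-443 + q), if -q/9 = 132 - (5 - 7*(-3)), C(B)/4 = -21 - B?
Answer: 111760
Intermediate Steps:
C(B) = -84 - 4*B (C(B) = 4*(-21 - B) = -84 - 4*B)
q = -954 (q = -9*(132 - (5 - 7*(-3))) = -9*(132 - (5 + 21)) = -9*(132 - 1*26) = -9*(132 - 26) = -9*106 = -954)
C(-1)*(-443 + q) = (-84 - 4*(-1))*(-443 - 954) = (-84 + 4)*(-1397) = -80*(-1397) = 111760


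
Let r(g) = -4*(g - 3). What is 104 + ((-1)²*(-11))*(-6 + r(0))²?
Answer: -292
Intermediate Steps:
r(g) = 12 - 4*g (r(g) = -4*(-3 + g) = 12 - 4*g)
104 + ((-1)²*(-11))*(-6 + r(0))² = 104 + ((-1)²*(-11))*(-6 + (12 - 4*0))² = 104 + (1*(-11))*(-6 + (12 + 0))² = 104 - 11*(-6 + 12)² = 104 - 11*6² = 104 - 11*36 = 104 - 396 = -292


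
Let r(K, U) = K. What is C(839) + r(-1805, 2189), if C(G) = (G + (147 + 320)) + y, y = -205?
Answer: -704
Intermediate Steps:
C(G) = 262 + G (C(G) = (G + (147 + 320)) - 205 = (G + 467) - 205 = (467 + G) - 205 = 262 + G)
C(839) + r(-1805, 2189) = (262 + 839) - 1805 = 1101 - 1805 = -704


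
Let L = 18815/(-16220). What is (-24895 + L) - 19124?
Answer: -142801399/3244 ≈ -44020.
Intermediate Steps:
L = -3763/3244 (L = 18815*(-1/16220) = -3763/3244 ≈ -1.1600)
(-24895 + L) - 19124 = (-24895 - 3763/3244) - 19124 = -80763143/3244 - 19124 = -142801399/3244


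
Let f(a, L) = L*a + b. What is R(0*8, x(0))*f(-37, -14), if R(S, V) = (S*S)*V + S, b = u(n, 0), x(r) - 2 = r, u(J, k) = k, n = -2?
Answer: 0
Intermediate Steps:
x(r) = 2 + r
b = 0
R(S, V) = S + V*S**2 (R(S, V) = S**2*V + S = V*S**2 + S = S + V*S**2)
f(a, L) = L*a (f(a, L) = L*a + 0 = L*a)
R(0*8, x(0))*f(-37, -14) = ((0*8)*(1 + (0*8)*(2 + 0)))*(-14*(-37)) = (0*(1 + 0*2))*518 = (0*(1 + 0))*518 = (0*1)*518 = 0*518 = 0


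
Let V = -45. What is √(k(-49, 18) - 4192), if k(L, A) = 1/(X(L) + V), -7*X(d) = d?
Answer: I*√6053286/38 ≈ 64.746*I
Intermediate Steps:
X(d) = -d/7
k(L, A) = 1/(-45 - L/7) (k(L, A) = 1/(-L/7 - 45) = 1/(-45 - L/7))
√(k(-49, 18) - 4192) = √(-7/(315 - 49) - 4192) = √(-7/266 - 4192) = √(-7*1/266 - 4192) = √(-1/38 - 4192) = √(-159297/38) = I*√6053286/38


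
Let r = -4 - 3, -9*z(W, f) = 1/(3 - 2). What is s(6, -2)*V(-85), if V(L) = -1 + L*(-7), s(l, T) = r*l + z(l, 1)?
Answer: -25014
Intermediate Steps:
z(W, f) = -⅑ (z(W, f) = -1/(9*(3 - 2)) = -⅑/1 = -⅑*1 = -⅑)
r = -7
s(l, T) = -⅑ - 7*l (s(l, T) = -7*l - ⅑ = -⅑ - 7*l)
V(L) = -1 - 7*L
s(6, -2)*V(-85) = (-⅑ - 7*6)*(-1 - 7*(-85)) = (-⅑ - 42)*(-1 + 595) = -379/9*594 = -25014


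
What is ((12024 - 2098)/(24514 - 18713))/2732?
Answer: 4963/7924166 ≈ 0.00062631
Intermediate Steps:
((12024 - 2098)/(24514 - 18713))/2732 = (9926/5801)*(1/2732) = 4963/7924166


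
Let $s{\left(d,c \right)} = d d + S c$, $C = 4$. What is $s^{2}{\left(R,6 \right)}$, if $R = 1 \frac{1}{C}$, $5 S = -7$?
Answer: $\frac{444889}{6400} \approx 69.514$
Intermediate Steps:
$S = - \frac{7}{5}$ ($S = \frac{1}{5} \left(-7\right) = - \frac{7}{5} \approx -1.4$)
$R = \frac{1}{4}$ ($R = 1 \cdot \frac{1}{4} = \frac{1}{4} \approx 0.25$)
$s{\left(d,c \right)} = d^{2} - \frac{7 c}{5}$ ($s{\left(d,c \right)} = d d - \frac{7 c}{5} = d^{2} - \frac{7 c}{5}$)
$s^{2}{\left(R,6 \right)} = \left(\left(\frac{1}{4}\right)^{2} - \frac{42}{5}\right)^{2} = \left(\frac{1}{16} - \frac{42}{5}\right)^{2} = \left(- \frac{667}{80}\right)^{2} = \frac{444889}{6400}$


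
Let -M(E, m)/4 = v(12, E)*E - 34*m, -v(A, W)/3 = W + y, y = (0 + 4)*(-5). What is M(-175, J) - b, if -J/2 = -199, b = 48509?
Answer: 415119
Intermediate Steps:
y = -20 (y = 4*(-5) = -20)
v(A, W) = 60 - 3*W (v(A, W) = -3*(W - 20) = -3*(-20 + W) = 60 - 3*W)
J = 398 (J = -2*(-199) = 398)
M(E, m) = 136*m - 4*E*(60 - 3*E) (M(E, m) = -4*((60 - 3*E)*E - 34*m) = -4*(E*(60 - 3*E) - 34*m) = -4*(-34*m + E*(60 - 3*E)) = 136*m - 4*E*(60 - 3*E))
M(-175, J) - b = (136*398 + 12*(-175)*(-20 - 175)) - 1*48509 = (54128 + 12*(-175)*(-195)) - 48509 = (54128 + 409500) - 48509 = 463628 - 48509 = 415119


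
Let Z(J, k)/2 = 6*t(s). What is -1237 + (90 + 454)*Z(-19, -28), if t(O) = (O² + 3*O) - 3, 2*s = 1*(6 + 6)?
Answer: 331691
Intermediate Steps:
s = 6 (s = (1*(6 + 6))/2 = (1*12)/2 = (½)*12 = 6)
t(O) = -3 + O² + 3*O
Z(J, k) = 612 (Z(J, k) = 2*(6*(-3 + 6² + 3*6)) = 2*(6*(-3 + 36 + 18)) = 2*(6*51) = 2*306 = 612)
-1237 + (90 + 454)*Z(-19, -28) = -1237 + (90 + 454)*612 = -1237 + 544*612 = -1237 + 332928 = 331691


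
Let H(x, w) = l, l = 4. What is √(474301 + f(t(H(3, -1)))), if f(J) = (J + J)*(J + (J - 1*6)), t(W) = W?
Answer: √474317 ≈ 688.71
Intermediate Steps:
H(x, w) = 4
f(J) = 2*J*(-6 + 2*J) (f(J) = (2*J)*(J + (J - 6)) = (2*J)*(J + (-6 + J)) = (2*J)*(-6 + 2*J) = 2*J*(-6 + 2*J))
√(474301 + f(t(H(3, -1)))) = √(474301 + 4*4*(-3 + 4)) = √(474301 + 4*4*1) = √(474301 + 16) = √474317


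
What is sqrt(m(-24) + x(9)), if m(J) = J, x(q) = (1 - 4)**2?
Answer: I*sqrt(15) ≈ 3.873*I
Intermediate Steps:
x(q) = 9 (x(q) = (-3)**2 = 9)
sqrt(m(-24) + x(9)) = sqrt(-24 + 9) = sqrt(-15) = I*sqrt(15)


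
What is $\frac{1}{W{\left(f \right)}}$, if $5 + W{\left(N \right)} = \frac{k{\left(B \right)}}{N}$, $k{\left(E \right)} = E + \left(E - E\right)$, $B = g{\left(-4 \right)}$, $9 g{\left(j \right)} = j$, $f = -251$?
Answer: $- \frac{2259}{11291} \approx -0.20007$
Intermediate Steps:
$g{\left(j \right)} = \frac{j}{9}$
$B = - \frac{4}{9}$ ($B = \frac{1}{9} \left(-4\right) = - \frac{4}{9} \approx -0.44444$)
$k{\left(E \right)} = E$ ($k{\left(E \right)} = E + 0 = E$)
$W{\left(N \right)} = -5 - \frac{4}{9 N}$
$\frac{1}{W{\left(f \right)}} = \frac{1}{-5 - \frac{4}{9 \left(-251\right)}} = \frac{1}{-5 - - \frac{4}{2259}} = \frac{1}{-5 + \frac{4}{2259}} = \frac{1}{- \frac{11291}{2259}} = - \frac{2259}{11291}$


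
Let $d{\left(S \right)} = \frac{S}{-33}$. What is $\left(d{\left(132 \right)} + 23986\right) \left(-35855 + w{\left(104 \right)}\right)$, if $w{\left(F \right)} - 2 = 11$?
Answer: $-859562844$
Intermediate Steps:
$d{\left(S \right)} = - \frac{S}{33}$ ($d{\left(S \right)} = S \left(- \frac{1}{33}\right) = - \frac{S}{33}$)
$w{\left(F \right)} = 13$ ($w{\left(F \right)} = 2 + 11 = 13$)
$\left(d{\left(132 \right)} + 23986\right) \left(-35855 + w{\left(104 \right)}\right) = \left(\left(- \frac{1}{33}\right) 132 + 23986\right) \left(-35855 + 13\right) = \left(-4 + 23986\right) \left(-35842\right) = 23982 \left(-35842\right) = -859562844$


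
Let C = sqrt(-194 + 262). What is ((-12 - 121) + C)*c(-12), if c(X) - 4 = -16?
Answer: 1596 - 24*sqrt(17) ≈ 1497.0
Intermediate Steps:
c(X) = -12 (c(X) = 4 - 16 = -12)
C = 2*sqrt(17) (C = sqrt(68) = 2*sqrt(17) ≈ 8.2462)
((-12 - 121) + C)*c(-12) = ((-12 - 121) + 2*sqrt(17))*(-12) = (-133 + 2*sqrt(17))*(-12) = 1596 - 24*sqrt(17)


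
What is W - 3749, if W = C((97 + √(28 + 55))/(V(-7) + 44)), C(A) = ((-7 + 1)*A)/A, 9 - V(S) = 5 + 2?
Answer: -3755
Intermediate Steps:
V(S) = 2 (V(S) = 9 - (5 + 2) = 9 - 1*7 = 9 - 7 = 2)
C(A) = -6 (C(A) = (-6*A)/A = -6)
W = -6
W - 3749 = -6 - 3749 = -3755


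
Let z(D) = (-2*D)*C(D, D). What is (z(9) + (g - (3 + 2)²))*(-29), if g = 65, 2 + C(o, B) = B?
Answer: 2494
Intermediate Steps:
C(o, B) = -2 + B
z(D) = -2*D*(-2 + D) (z(D) = (-2*D)*(-2 + D) = -2*D*(-2 + D))
(z(9) + (g - (3 + 2)²))*(-29) = (2*9*(2 - 1*9) + (65 - (3 + 2)²))*(-29) = (2*9*(2 - 9) + (65 - 1*5²))*(-29) = (2*9*(-7) + (65 - 1*25))*(-29) = (-126 + (65 - 25))*(-29) = (-126 + 40)*(-29) = -86*(-29) = 2494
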